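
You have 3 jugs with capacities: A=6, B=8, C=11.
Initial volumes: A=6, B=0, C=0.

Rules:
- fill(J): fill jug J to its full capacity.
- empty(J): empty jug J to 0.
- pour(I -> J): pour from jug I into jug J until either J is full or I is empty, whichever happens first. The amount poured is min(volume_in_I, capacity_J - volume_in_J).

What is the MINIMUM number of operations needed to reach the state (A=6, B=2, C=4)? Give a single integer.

Answer: 5

Derivation:
BFS from (A=6, B=0, C=0). One shortest path:
  1. pour(A -> B) -> (A=0 B=6 C=0)
  2. fill(A) -> (A=6 B=6 C=0)
  3. pour(A -> B) -> (A=4 B=8 C=0)
  4. pour(A -> C) -> (A=0 B=8 C=4)
  5. pour(B -> A) -> (A=6 B=2 C=4)
Reached target in 5 moves.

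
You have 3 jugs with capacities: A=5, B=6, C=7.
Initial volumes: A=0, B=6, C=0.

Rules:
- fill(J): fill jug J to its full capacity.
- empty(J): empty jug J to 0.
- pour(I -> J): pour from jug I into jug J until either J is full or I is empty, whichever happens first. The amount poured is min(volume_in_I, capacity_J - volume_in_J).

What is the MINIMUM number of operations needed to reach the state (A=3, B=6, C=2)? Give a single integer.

Answer: 5

Derivation:
BFS from (A=0, B=6, C=0). One shortest path:
  1. fill(A) -> (A=5 B=6 C=0)
  2. pour(A -> C) -> (A=0 B=6 C=5)
  3. pour(B -> A) -> (A=5 B=1 C=5)
  4. pour(A -> C) -> (A=3 B=1 C=7)
  5. pour(C -> B) -> (A=3 B=6 C=2)
Reached target in 5 moves.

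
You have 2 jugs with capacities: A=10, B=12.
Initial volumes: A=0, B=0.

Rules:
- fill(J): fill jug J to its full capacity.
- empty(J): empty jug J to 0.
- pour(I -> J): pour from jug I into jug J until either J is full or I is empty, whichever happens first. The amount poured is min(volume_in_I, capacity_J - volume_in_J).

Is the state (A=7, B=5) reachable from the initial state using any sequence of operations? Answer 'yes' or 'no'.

BFS explored all 22 reachable states.
Reachable set includes: (0,0), (0,2), (0,4), (0,6), (0,8), (0,10), (0,12), (2,0), (2,12), (4,0), (4,12), (6,0) ...
Target (A=7, B=5) not in reachable set → no.

Answer: no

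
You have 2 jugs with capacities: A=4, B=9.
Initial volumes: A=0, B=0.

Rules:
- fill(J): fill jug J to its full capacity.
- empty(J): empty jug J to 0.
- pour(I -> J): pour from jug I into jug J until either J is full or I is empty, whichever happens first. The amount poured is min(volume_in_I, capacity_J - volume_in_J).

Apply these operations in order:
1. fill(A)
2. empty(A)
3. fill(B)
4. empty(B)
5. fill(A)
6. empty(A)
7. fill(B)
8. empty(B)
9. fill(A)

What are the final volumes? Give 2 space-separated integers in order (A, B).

Answer: 4 0

Derivation:
Step 1: fill(A) -> (A=4 B=0)
Step 2: empty(A) -> (A=0 B=0)
Step 3: fill(B) -> (A=0 B=9)
Step 4: empty(B) -> (A=0 B=0)
Step 5: fill(A) -> (A=4 B=0)
Step 6: empty(A) -> (A=0 B=0)
Step 7: fill(B) -> (A=0 B=9)
Step 8: empty(B) -> (A=0 B=0)
Step 9: fill(A) -> (A=4 B=0)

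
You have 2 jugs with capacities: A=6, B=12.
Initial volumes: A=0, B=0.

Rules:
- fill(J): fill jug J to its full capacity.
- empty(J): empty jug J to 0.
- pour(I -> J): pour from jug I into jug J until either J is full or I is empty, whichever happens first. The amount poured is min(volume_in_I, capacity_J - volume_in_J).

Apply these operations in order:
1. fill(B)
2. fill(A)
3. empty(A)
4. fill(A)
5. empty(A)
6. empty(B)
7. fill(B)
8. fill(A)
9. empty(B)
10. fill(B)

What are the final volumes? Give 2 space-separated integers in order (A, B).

Step 1: fill(B) -> (A=0 B=12)
Step 2: fill(A) -> (A=6 B=12)
Step 3: empty(A) -> (A=0 B=12)
Step 4: fill(A) -> (A=6 B=12)
Step 5: empty(A) -> (A=0 B=12)
Step 6: empty(B) -> (A=0 B=0)
Step 7: fill(B) -> (A=0 B=12)
Step 8: fill(A) -> (A=6 B=12)
Step 9: empty(B) -> (A=6 B=0)
Step 10: fill(B) -> (A=6 B=12)

Answer: 6 12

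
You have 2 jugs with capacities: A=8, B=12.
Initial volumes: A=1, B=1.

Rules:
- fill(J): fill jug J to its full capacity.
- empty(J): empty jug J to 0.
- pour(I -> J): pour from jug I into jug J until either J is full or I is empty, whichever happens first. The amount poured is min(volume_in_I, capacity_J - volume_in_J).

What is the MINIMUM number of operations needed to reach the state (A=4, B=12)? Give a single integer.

BFS from (A=1, B=1). One shortest path:
  1. fill(A) -> (A=8 B=1)
  2. empty(B) -> (A=8 B=0)
  3. pour(A -> B) -> (A=0 B=8)
  4. fill(A) -> (A=8 B=8)
  5. pour(A -> B) -> (A=4 B=12)
Reached target in 5 moves.

Answer: 5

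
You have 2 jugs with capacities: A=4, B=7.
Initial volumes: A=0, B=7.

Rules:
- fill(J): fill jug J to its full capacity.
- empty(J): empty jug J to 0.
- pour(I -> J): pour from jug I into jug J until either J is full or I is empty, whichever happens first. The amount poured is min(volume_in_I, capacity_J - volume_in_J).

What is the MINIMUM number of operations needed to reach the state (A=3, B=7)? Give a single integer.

Answer: 4

Derivation:
BFS from (A=0, B=7). One shortest path:
  1. pour(B -> A) -> (A=4 B=3)
  2. empty(A) -> (A=0 B=3)
  3. pour(B -> A) -> (A=3 B=0)
  4. fill(B) -> (A=3 B=7)
Reached target in 4 moves.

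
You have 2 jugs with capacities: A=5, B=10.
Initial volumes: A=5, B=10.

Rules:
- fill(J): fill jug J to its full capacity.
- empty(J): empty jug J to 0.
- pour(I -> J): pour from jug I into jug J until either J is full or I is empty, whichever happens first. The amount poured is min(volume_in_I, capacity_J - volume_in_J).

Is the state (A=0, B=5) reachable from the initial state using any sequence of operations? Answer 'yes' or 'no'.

BFS from (A=5, B=10):
  1. empty(B) -> (A=5 B=0)
  2. pour(A -> B) -> (A=0 B=5)
Target reached → yes.

Answer: yes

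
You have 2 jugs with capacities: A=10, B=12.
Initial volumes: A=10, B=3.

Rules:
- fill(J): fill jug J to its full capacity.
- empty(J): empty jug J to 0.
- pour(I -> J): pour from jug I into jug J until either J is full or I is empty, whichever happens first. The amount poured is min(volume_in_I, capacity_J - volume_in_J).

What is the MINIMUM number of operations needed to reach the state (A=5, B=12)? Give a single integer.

Answer: 7

Derivation:
BFS from (A=10, B=3). One shortest path:
  1. empty(A) -> (A=0 B=3)
  2. pour(B -> A) -> (A=3 B=0)
  3. fill(B) -> (A=3 B=12)
  4. pour(B -> A) -> (A=10 B=5)
  5. empty(A) -> (A=0 B=5)
  6. pour(B -> A) -> (A=5 B=0)
  7. fill(B) -> (A=5 B=12)
Reached target in 7 moves.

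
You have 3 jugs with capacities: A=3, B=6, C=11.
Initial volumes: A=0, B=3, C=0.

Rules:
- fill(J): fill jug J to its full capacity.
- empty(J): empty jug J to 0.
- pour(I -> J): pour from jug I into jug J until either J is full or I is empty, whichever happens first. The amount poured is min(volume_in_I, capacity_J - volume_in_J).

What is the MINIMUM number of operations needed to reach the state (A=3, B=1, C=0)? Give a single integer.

BFS from (A=0, B=3, C=0). One shortest path:
  1. fill(A) -> (A=3 B=3 C=0)
  2. fill(B) -> (A=3 B=6 C=0)
  3. pour(B -> C) -> (A=3 B=0 C=6)
  4. fill(B) -> (A=3 B=6 C=6)
  5. pour(B -> C) -> (A=3 B=1 C=11)
  6. empty(C) -> (A=3 B=1 C=0)
Reached target in 6 moves.

Answer: 6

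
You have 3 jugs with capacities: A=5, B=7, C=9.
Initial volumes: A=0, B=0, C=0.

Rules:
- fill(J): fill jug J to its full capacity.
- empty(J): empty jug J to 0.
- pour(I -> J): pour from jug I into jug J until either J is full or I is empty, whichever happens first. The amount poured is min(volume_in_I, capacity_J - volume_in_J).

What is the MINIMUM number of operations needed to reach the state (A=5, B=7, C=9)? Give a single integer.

BFS from (A=0, B=0, C=0). One shortest path:
  1. fill(A) -> (A=5 B=0 C=0)
  2. fill(B) -> (A=5 B=7 C=0)
  3. fill(C) -> (A=5 B=7 C=9)
Reached target in 3 moves.

Answer: 3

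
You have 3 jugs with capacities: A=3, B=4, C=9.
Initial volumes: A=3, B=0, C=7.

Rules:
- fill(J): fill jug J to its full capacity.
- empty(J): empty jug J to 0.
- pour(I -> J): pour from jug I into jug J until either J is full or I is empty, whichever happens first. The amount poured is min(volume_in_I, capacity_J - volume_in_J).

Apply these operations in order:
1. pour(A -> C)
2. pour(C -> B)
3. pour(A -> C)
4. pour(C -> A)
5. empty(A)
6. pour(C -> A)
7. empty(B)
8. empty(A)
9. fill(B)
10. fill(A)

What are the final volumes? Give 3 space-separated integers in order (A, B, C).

Answer: 3 4 0

Derivation:
Step 1: pour(A -> C) -> (A=1 B=0 C=9)
Step 2: pour(C -> B) -> (A=1 B=4 C=5)
Step 3: pour(A -> C) -> (A=0 B=4 C=6)
Step 4: pour(C -> A) -> (A=3 B=4 C=3)
Step 5: empty(A) -> (A=0 B=4 C=3)
Step 6: pour(C -> A) -> (A=3 B=4 C=0)
Step 7: empty(B) -> (A=3 B=0 C=0)
Step 8: empty(A) -> (A=0 B=0 C=0)
Step 9: fill(B) -> (A=0 B=4 C=0)
Step 10: fill(A) -> (A=3 B=4 C=0)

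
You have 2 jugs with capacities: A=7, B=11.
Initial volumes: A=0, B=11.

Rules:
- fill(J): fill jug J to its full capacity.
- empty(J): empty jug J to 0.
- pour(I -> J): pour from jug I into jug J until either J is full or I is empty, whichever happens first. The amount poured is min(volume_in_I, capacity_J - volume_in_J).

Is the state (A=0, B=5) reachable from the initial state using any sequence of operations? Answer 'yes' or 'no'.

BFS from (A=0, B=11):
  1. pour(B -> A) -> (A=7 B=4)
  2. empty(A) -> (A=0 B=4)
  3. pour(B -> A) -> (A=4 B=0)
  4. fill(B) -> (A=4 B=11)
  5. pour(B -> A) -> (A=7 B=8)
  6. empty(A) -> (A=0 B=8)
  7. pour(B -> A) -> (A=7 B=1)
  8. empty(A) -> (A=0 B=1)
  9. pour(B -> A) -> (A=1 B=0)
  10. fill(B) -> (A=1 B=11)
  11. pour(B -> A) -> (A=7 B=5)
  12. empty(A) -> (A=0 B=5)
Target reached → yes.

Answer: yes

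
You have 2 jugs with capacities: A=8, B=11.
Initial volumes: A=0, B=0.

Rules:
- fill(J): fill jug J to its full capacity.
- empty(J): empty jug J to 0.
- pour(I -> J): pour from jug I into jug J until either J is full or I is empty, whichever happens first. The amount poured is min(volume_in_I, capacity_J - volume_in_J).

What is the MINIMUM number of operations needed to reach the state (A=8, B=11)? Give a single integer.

BFS from (A=0, B=0). One shortest path:
  1. fill(A) -> (A=8 B=0)
  2. fill(B) -> (A=8 B=11)
Reached target in 2 moves.

Answer: 2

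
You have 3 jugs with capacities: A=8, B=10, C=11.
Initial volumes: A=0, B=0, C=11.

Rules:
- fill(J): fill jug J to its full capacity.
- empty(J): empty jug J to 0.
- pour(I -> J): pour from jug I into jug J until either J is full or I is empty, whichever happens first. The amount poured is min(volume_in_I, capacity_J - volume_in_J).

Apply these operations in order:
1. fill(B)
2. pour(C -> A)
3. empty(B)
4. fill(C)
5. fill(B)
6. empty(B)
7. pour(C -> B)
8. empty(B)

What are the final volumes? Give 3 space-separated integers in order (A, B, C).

Answer: 8 0 1

Derivation:
Step 1: fill(B) -> (A=0 B=10 C=11)
Step 2: pour(C -> A) -> (A=8 B=10 C=3)
Step 3: empty(B) -> (A=8 B=0 C=3)
Step 4: fill(C) -> (A=8 B=0 C=11)
Step 5: fill(B) -> (A=8 B=10 C=11)
Step 6: empty(B) -> (A=8 B=0 C=11)
Step 7: pour(C -> B) -> (A=8 B=10 C=1)
Step 8: empty(B) -> (A=8 B=0 C=1)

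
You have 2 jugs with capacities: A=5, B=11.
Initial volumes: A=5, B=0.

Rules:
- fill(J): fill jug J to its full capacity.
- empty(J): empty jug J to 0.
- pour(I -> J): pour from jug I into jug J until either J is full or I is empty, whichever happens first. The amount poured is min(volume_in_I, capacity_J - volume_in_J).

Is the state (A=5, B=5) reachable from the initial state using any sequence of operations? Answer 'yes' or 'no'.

BFS from (A=5, B=0):
  1. pour(A -> B) -> (A=0 B=5)
  2. fill(A) -> (A=5 B=5)
Target reached → yes.

Answer: yes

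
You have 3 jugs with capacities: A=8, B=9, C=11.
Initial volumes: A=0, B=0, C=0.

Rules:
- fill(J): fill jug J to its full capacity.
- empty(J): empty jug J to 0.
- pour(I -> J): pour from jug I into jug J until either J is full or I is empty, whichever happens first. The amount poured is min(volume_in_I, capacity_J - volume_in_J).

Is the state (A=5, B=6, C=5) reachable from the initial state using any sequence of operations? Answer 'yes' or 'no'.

BFS explored all 520 reachable states.
Reachable set includes: (0,0,0), (0,0,1), (0,0,2), (0,0,3), (0,0,4), (0,0,5), (0,0,6), (0,0,7), (0,0,8), (0,0,9), (0,0,10), (0,0,11) ...
Target (A=5, B=6, C=5) not in reachable set → no.

Answer: no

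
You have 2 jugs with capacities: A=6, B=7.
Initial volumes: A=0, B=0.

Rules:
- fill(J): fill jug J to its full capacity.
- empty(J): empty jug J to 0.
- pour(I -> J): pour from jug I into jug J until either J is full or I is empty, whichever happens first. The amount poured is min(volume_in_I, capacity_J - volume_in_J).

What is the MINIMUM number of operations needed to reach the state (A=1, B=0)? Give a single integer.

Answer: 4

Derivation:
BFS from (A=0, B=0). One shortest path:
  1. fill(B) -> (A=0 B=7)
  2. pour(B -> A) -> (A=6 B=1)
  3. empty(A) -> (A=0 B=1)
  4. pour(B -> A) -> (A=1 B=0)
Reached target in 4 moves.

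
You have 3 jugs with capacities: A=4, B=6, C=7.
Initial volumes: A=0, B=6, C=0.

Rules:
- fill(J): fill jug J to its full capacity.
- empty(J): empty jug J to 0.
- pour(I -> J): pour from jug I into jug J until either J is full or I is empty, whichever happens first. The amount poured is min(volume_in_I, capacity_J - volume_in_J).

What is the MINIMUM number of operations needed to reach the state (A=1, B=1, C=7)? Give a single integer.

Answer: 8

Derivation:
BFS from (A=0, B=6, C=0). One shortest path:
  1. fill(A) -> (A=4 B=6 C=0)
  2. pour(A -> C) -> (A=0 B=6 C=4)
  3. pour(B -> A) -> (A=4 B=2 C=4)
  4. pour(A -> C) -> (A=1 B=2 C=7)
  5. empty(C) -> (A=1 B=2 C=0)
  6. pour(B -> C) -> (A=1 B=0 C=2)
  7. fill(B) -> (A=1 B=6 C=2)
  8. pour(B -> C) -> (A=1 B=1 C=7)
Reached target in 8 moves.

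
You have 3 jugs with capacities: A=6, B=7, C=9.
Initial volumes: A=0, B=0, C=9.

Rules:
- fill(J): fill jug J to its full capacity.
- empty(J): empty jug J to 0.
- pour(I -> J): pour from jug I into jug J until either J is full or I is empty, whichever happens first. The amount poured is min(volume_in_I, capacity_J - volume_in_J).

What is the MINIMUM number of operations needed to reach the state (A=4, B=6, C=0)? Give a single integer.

Answer: 7

Derivation:
BFS from (A=0, B=0, C=9). One shortest path:
  1. fill(B) -> (A=0 B=7 C=9)
  2. pour(B -> A) -> (A=6 B=1 C=9)
  3. empty(A) -> (A=0 B=1 C=9)
  4. pour(B -> A) -> (A=1 B=0 C=9)
  5. pour(C -> A) -> (A=6 B=0 C=4)
  6. pour(A -> B) -> (A=0 B=6 C=4)
  7. pour(C -> A) -> (A=4 B=6 C=0)
Reached target in 7 moves.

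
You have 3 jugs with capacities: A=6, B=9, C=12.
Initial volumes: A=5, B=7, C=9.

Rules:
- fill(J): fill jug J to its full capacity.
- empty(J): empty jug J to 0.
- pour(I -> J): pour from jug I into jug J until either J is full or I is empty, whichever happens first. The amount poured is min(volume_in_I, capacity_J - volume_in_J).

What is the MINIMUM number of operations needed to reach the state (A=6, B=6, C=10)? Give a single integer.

BFS from (A=5, B=7, C=9). One shortest path:
  1. fill(A) -> (A=6 B=7 C=9)
  2. pour(A -> B) -> (A=4 B=9 C=9)
  3. pour(B -> C) -> (A=4 B=6 C=12)
  4. pour(C -> A) -> (A=6 B=6 C=10)
Reached target in 4 moves.

Answer: 4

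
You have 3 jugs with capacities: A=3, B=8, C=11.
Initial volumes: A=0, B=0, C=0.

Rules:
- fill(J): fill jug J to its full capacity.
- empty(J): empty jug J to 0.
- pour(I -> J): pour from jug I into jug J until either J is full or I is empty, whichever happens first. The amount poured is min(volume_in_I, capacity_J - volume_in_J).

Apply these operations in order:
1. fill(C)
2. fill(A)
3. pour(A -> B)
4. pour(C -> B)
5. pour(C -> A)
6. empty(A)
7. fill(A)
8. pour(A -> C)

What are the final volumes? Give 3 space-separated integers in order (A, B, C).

Answer: 0 8 6

Derivation:
Step 1: fill(C) -> (A=0 B=0 C=11)
Step 2: fill(A) -> (A=3 B=0 C=11)
Step 3: pour(A -> B) -> (A=0 B=3 C=11)
Step 4: pour(C -> B) -> (A=0 B=8 C=6)
Step 5: pour(C -> A) -> (A=3 B=8 C=3)
Step 6: empty(A) -> (A=0 B=8 C=3)
Step 7: fill(A) -> (A=3 B=8 C=3)
Step 8: pour(A -> C) -> (A=0 B=8 C=6)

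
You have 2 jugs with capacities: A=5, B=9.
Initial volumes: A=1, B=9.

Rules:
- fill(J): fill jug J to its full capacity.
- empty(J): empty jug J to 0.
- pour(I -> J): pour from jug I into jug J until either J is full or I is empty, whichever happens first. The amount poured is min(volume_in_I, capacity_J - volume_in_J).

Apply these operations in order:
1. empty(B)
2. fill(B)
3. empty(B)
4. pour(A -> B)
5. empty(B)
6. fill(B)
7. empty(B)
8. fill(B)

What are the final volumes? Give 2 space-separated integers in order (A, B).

Step 1: empty(B) -> (A=1 B=0)
Step 2: fill(B) -> (A=1 B=9)
Step 3: empty(B) -> (A=1 B=0)
Step 4: pour(A -> B) -> (A=0 B=1)
Step 5: empty(B) -> (A=0 B=0)
Step 6: fill(B) -> (A=0 B=9)
Step 7: empty(B) -> (A=0 B=0)
Step 8: fill(B) -> (A=0 B=9)

Answer: 0 9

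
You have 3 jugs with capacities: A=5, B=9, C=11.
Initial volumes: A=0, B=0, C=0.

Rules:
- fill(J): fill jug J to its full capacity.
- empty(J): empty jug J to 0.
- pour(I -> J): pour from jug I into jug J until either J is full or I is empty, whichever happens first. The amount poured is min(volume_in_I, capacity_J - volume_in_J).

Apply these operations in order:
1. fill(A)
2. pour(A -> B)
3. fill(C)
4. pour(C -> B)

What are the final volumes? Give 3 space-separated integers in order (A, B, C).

Answer: 0 9 7

Derivation:
Step 1: fill(A) -> (A=5 B=0 C=0)
Step 2: pour(A -> B) -> (A=0 B=5 C=0)
Step 3: fill(C) -> (A=0 B=5 C=11)
Step 4: pour(C -> B) -> (A=0 B=9 C=7)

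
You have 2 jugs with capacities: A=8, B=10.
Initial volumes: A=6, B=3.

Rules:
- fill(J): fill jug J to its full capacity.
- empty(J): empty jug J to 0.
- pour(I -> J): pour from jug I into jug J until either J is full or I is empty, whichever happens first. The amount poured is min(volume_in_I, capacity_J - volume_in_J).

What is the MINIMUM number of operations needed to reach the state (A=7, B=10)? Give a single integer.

BFS from (A=6, B=3). One shortest path:
  1. pour(A -> B) -> (A=0 B=9)
  2. fill(A) -> (A=8 B=9)
  3. pour(A -> B) -> (A=7 B=10)
Reached target in 3 moves.

Answer: 3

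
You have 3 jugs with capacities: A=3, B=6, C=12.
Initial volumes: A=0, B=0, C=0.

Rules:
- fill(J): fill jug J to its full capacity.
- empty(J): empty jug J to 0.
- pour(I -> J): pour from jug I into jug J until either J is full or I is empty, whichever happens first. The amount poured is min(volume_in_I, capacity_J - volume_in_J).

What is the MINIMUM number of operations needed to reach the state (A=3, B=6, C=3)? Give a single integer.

BFS from (A=0, B=0, C=0). One shortest path:
  1. fill(C) -> (A=0 B=0 C=12)
  2. pour(C -> A) -> (A=3 B=0 C=9)
  3. pour(C -> B) -> (A=3 B=6 C=3)
Reached target in 3 moves.

Answer: 3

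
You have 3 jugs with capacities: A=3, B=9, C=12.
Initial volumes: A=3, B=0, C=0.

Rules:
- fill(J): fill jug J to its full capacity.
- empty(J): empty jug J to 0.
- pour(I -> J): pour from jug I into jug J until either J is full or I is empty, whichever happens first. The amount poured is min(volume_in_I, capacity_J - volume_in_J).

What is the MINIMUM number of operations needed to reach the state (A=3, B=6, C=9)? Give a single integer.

Answer: 5

Derivation:
BFS from (A=3, B=0, C=0). One shortest path:
  1. empty(A) -> (A=0 B=0 C=0)
  2. fill(B) -> (A=0 B=9 C=0)
  3. pour(B -> C) -> (A=0 B=0 C=9)
  4. fill(B) -> (A=0 B=9 C=9)
  5. pour(B -> A) -> (A=3 B=6 C=9)
Reached target in 5 moves.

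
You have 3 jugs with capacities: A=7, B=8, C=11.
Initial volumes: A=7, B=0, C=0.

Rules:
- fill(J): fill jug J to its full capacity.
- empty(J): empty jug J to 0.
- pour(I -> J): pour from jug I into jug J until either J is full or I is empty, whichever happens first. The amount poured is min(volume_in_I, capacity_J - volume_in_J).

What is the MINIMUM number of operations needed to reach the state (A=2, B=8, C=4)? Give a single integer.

Answer: 6

Derivation:
BFS from (A=7, B=0, C=0). One shortest path:
  1. pour(A -> B) -> (A=0 B=7 C=0)
  2. fill(A) -> (A=7 B=7 C=0)
  3. pour(A -> C) -> (A=0 B=7 C=7)
  4. pour(B -> C) -> (A=0 B=3 C=11)
  5. pour(C -> A) -> (A=7 B=3 C=4)
  6. pour(A -> B) -> (A=2 B=8 C=4)
Reached target in 6 moves.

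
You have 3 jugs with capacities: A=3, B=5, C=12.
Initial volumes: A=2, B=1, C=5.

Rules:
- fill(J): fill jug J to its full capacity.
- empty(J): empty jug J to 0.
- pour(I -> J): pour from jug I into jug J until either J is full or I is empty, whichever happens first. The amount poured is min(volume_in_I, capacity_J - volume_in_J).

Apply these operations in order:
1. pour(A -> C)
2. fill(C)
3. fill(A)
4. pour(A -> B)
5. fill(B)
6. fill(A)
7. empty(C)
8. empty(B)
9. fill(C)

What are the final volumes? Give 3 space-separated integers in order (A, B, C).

Answer: 3 0 12

Derivation:
Step 1: pour(A -> C) -> (A=0 B=1 C=7)
Step 2: fill(C) -> (A=0 B=1 C=12)
Step 3: fill(A) -> (A=3 B=1 C=12)
Step 4: pour(A -> B) -> (A=0 B=4 C=12)
Step 5: fill(B) -> (A=0 B=5 C=12)
Step 6: fill(A) -> (A=3 B=5 C=12)
Step 7: empty(C) -> (A=3 B=5 C=0)
Step 8: empty(B) -> (A=3 B=0 C=0)
Step 9: fill(C) -> (A=3 B=0 C=12)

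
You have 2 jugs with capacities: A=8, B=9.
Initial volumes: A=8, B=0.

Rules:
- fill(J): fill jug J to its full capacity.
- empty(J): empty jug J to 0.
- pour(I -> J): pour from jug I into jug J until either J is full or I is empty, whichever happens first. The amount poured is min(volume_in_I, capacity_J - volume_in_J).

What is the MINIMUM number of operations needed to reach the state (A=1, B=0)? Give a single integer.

BFS from (A=8, B=0). One shortest path:
  1. empty(A) -> (A=0 B=0)
  2. fill(B) -> (A=0 B=9)
  3. pour(B -> A) -> (A=8 B=1)
  4. empty(A) -> (A=0 B=1)
  5. pour(B -> A) -> (A=1 B=0)
Reached target in 5 moves.

Answer: 5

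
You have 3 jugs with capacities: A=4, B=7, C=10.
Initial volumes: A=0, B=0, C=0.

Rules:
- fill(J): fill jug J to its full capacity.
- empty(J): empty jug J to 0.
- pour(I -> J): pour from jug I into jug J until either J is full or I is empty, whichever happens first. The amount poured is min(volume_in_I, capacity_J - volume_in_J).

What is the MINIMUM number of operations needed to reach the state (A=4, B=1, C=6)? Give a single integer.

BFS from (A=0, B=0, C=0). One shortest path:
  1. fill(A) -> (A=4 B=0 C=0)
  2. fill(B) -> (A=4 B=7 C=0)
  3. pour(A -> C) -> (A=0 B=7 C=4)
  4. pour(B -> C) -> (A=0 B=1 C=10)
  5. pour(C -> A) -> (A=4 B=1 C=6)
Reached target in 5 moves.

Answer: 5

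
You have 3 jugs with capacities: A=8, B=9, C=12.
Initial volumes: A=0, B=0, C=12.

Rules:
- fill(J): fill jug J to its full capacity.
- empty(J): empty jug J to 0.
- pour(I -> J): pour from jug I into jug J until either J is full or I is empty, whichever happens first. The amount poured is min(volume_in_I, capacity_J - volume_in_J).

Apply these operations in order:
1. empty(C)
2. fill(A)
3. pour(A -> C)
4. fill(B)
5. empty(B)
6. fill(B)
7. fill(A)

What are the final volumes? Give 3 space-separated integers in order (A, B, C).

Step 1: empty(C) -> (A=0 B=0 C=0)
Step 2: fill(A) -> (A=8 B=0 C=0)
Step 3: pour(A -> C) -> (A=0 B=0 C=8)
Step 4: fill(B) -> (A=0 B=9 C=8)
Step 5: empty(B) -> (A=0 B=0 C=8)
Step 6: fill(B) -> (A=0 B=9 C=8)
Step 7: fill(A) -> (A=8 B=9 C=8)

Answer: 8 9 8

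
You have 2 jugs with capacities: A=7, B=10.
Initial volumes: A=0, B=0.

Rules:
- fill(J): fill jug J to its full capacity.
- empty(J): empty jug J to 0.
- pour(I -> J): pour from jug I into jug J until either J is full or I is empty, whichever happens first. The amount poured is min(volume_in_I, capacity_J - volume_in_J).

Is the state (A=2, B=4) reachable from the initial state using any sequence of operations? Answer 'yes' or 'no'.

Answer: no

Derivation:
BFS explored all 34 reachable states.
Reachable set includes: (0,0), (0,1), (0,2), (0,3), (0,4), (0,5), (0,6), (0,7), (0,8), (0,9), (0,10), (1,0) ...
Target (A=2, B=4) not in reachable set → no.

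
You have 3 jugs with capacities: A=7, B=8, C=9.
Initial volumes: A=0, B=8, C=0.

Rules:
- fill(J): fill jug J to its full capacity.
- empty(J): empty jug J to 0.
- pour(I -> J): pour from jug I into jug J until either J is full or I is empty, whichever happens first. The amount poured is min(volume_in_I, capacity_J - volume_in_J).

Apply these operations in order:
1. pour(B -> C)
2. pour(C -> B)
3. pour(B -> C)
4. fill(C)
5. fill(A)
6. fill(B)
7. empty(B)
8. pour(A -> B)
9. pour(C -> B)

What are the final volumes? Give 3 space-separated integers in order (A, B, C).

Step 1: pour(B -> C) -> (A=0 B=0 C=8)
Step 2: pour(C -> B) -> (A=0 B=8 C=0)
Step 3: pour(B -> C) -> (A=0 B=0 C=8)
Step 4: fill(C) -> (A=0 B=0 C=9)
Step 5: fill(A) -> (A=7 B=0 C=9)
Step 6: fill(B) -> (A=7 B=8 C=9)
Step 7: empty(B) -> (A=7 B=0 C=9)
Step 8: pour(A -> B) -> (A=0 B=7 C=9)
Step 9: pour(C -> B) -> (A=0 B=8 C=8)

Answer: 0 8 8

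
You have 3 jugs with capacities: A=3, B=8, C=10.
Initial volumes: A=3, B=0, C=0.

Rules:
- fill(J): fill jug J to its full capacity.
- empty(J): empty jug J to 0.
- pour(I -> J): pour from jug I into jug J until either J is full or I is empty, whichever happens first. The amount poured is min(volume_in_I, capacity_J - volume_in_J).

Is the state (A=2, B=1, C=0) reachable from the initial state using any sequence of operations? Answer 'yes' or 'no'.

Answer: yes

Derivation:
BFS from (A=3, B=0, C=0):
  1. fill(B) -> (A=3 B=8 C=0)
  2. pour(B -> C) -> (A=3 B=0 C=8)
  3. pour(A -> C) -> (A=1 B=0 C=10)
  4. pour(C -> B) -> (A=1 B=8 C=2)
  5. empty(B) -> (A=1 B=0 C=2)
  6. pour(A -> B) -> (A=0 B=1 C=2)
  7. pour(C -> A) -> (A=2 B=1 C=0)
Target reached → yes.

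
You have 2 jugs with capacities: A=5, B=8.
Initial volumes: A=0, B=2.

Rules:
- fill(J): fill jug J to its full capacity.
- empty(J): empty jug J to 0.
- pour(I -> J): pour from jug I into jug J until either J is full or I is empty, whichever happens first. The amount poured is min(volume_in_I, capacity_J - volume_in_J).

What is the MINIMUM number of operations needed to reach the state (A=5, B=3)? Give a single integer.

Answer: 2

Derivation:
BFS from (A=0, B=2). One shortest path:
  1. fill(B) -> (A=0 B=8)
  2. pour(B -> A) -> (A=5 B=3)
Reached target in 2 moves.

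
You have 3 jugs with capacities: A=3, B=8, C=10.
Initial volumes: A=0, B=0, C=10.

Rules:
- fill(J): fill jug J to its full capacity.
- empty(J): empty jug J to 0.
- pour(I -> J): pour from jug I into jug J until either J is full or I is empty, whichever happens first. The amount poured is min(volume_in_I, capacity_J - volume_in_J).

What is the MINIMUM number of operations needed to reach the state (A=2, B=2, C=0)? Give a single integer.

Answer: 6

Derivation:
BFS from (A=0, B=0, C=10). One shortest path:
  1. pour(C -> B) -> (A=0 B=8 C=2)
  2. pour(B -> A) -> (A=3 B=5 C=2)
  3. empty(A) -> (A=0 B=5 C=2)
  4. pour(B -> A) -> (A=3 B=2 C=2)
  5. empty(A) -> (A=0 B=2 C=2)
  6. pour(C -> A) -> (A=2 B=2 C=0)
Reached target in 6 moves.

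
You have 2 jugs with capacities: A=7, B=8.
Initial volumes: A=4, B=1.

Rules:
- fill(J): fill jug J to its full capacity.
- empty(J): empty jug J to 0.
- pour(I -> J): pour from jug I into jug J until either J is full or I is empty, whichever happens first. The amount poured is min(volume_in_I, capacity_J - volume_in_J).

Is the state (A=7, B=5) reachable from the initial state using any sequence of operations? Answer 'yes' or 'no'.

Answer: yes

Derivation:
BFS from (A=4, B=1):
  1. fill(B) -> (A=4 B=8)
  2. pour(B -> A) -> (A=7 B=5)
Target reached → yes.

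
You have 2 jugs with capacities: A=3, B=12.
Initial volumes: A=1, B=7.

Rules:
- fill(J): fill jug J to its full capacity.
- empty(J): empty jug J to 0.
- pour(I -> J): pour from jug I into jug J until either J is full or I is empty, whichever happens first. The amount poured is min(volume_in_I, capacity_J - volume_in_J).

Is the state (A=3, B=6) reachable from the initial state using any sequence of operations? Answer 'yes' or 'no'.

Answer: yes

Derivation:
BFS from (A=1, B=7):
  1. empty(A) -> (A=0 B=7)
  2. fill(B) -> (A=0 B=12)
  3. pour(B -> A) -> (A=3 B=9)
  4. empty(A) -> (A=0 B=9)
  5. pour(B -> A) -> (A=3 B=6)
Target reached → yes.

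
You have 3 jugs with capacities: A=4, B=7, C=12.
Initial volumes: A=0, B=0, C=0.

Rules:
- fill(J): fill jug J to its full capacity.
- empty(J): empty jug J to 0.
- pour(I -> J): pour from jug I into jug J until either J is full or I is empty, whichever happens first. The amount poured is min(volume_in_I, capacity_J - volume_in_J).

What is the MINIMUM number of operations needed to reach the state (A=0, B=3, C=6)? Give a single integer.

Answer: 8

Derivation:
BFS from (A=0, B=0, C=0). One shortest path:
  1. fill(A) -> (A=4 B=0 C=0)
  2. fill(C) -> (A=4 B=0 C=12)
  3. pour(A -> B) -> (A=0 B=4 C=12)
  4. pour(C -> B) -> (A=0 B=7 C=9)
  5. empty(B) -> (A=0 B=0 C=9)
  6. pour(C -> B) -> (A=0 B=7 C=2)
  7. pour(B -> A) -> (A=4 B=3 C=2)
  8. pour(A -> C) -> (A=0 B=3 C=6)
Reached target in 8 moves.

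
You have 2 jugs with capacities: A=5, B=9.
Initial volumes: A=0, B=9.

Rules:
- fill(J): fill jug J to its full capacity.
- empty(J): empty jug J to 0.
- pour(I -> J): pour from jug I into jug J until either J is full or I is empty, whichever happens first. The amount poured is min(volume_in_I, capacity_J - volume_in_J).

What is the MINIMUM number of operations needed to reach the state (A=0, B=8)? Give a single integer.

BFS from (A=0, B=9). One shortest path:
  1. pour(B -> A) -> (A=5 B=4)
  2. empty(A) -> (A=0 B=4)
  3. pour(B -> A) -> (A=4 B=0)
  4. fill(B) -> (A=4 B=9)
  5. pour(B -> A) -> (A=5 B=8)
  6. empty(A) -> (A=0 B=8)
Reached target in 6 moves.

Answer: 6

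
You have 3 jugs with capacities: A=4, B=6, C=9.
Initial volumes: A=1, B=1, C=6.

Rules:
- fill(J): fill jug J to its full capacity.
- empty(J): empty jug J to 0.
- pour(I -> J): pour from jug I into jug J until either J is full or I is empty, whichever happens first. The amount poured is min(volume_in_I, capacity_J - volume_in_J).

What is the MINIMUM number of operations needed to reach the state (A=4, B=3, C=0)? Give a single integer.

BFS from (A=1, B=1, C=6). One shortest path:
  1. empty(A) -> (A=0 B=1 C=6)
  2. pour(C -> A) -> (A=4 B=1 C=2)
  3. pour(C -> B) -> (A=4 B=3 C=0)
Reached target in 3 moves.

Answer: 3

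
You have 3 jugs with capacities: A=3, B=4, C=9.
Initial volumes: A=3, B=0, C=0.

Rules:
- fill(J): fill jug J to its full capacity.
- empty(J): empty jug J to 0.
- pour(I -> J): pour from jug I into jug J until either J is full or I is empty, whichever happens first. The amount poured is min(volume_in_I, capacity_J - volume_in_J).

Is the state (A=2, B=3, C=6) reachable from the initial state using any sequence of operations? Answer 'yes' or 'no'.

BFS explored all 152 reachable states.
Reachable set includes: (0,0,0), (0,0,1), (0,0,2), (0,0,3), (0,0,4), (0,0,5), (0,0,6), (0,0,7), (0,0,8), (0,0,9), (0,1,0), (0,1,1) ...
Target (A=2, B=3, C=6) not in reachable set → no.

Answer: no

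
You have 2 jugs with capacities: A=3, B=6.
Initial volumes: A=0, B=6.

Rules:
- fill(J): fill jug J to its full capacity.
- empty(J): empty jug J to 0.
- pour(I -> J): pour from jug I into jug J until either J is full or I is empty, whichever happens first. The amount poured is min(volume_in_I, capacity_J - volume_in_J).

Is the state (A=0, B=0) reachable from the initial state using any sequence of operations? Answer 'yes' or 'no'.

BFS from (A=0, B=6):
  1. empty(B) -> (A=0 B=0)
Target reached → yes.

Answer: yes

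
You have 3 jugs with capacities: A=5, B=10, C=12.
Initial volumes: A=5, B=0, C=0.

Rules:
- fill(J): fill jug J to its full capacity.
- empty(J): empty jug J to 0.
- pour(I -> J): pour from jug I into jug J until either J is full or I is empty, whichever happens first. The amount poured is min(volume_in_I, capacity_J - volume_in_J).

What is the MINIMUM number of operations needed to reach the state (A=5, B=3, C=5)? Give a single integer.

Answer: 7

Derivation:
BFS from (A=5, B=0, C=0). One shortest path:
  1. fill(B) -> (A=5 B=10 C=0)
  2. pour(A -> C) -> (A=0 B=10 C=5)
  3. fill(A) -> (A=5 B=10 C=5)
  4. pour(B -> C) -> (A=5 B=3 C=12)
  5. empty(C) -> (A=5 B=3 C=0)
  6. pour(A -> C) -> (A=0 B=3 C=5)
  7. fill(A) -> (A=5 B=3 C=5)
Reached target in 7 moves.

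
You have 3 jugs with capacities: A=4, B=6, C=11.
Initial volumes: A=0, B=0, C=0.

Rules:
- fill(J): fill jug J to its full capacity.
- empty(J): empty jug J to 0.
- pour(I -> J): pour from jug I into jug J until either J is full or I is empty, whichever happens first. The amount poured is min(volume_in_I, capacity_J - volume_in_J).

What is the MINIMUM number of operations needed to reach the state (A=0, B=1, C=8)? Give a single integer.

BFS from (A=0, B=0, C=0). One shortest path:
  1. fill(A) -> (A=4 B=0 C=0)
  2. fill(C) -> (A=4 B=0 C=11)
  3. pour(C -> B) -> (A=4 B=6 C=5)
  4. empty(B) -> (A=4 B=0 C=5)
  5. pour(C -> B) -> (A=4 B=5 C=0)
  6. pour(A -> C) -> (A=0 B=5 C=4)
  7. pour(B -> A) -> (A=4 B=1 C=4)
  8. pour(A -> C) -> (A=0 B=1 C=8)
Reached target in 8 moves.

Answer: 8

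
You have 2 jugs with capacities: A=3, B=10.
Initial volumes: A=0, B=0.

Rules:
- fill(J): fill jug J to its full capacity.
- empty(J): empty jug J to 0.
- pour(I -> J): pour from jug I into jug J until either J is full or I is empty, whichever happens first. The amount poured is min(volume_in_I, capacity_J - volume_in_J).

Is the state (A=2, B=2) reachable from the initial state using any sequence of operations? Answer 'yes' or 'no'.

BFS explored all 26 reachable states.
Reachable set includes: (0,0), (0,1), (0,2), (0,3), (0,4), (0,5), (0,6), (0,7), (0,8), (0,9), (0,10), (1,0) ...
Target (A=2, B=2) not in reachable set → no.

Answer: no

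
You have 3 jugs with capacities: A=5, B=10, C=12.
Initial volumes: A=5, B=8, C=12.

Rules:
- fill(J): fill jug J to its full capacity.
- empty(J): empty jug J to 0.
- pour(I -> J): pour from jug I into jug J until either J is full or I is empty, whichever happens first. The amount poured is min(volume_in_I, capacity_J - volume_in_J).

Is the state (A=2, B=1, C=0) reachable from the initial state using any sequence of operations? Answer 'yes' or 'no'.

BFS from (A=5, B=8, C=12):
  1. empty(C) -> (A=5 B=8 C=0)
  2. pour(B -> C) -> (A=5 B=0 C=8)
  3. pour(A -> C) -> (A=1 B=0 C=12)
  4. pour(C -> B) -> (A=1 B=10 C=2)
  5. empty(B) -> (A=1 B=0 C=2)
  6. pour(A -> B) -> (A=0 B=1 C=2)
  7. pour(C -> A) -> (A=2 B=1 C=0)
Target reached → yes.

Answer: yes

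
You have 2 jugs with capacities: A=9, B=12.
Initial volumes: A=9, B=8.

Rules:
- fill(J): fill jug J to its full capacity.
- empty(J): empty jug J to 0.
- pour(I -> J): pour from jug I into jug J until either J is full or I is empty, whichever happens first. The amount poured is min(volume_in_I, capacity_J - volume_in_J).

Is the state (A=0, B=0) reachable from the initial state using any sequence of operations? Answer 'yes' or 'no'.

BFS from (A=9, B=8):
  1. empty(A) -> (A=0 B=8)
  2. empty(B) -> (A=0 B=0)
Target reached → yes.

Answer: yes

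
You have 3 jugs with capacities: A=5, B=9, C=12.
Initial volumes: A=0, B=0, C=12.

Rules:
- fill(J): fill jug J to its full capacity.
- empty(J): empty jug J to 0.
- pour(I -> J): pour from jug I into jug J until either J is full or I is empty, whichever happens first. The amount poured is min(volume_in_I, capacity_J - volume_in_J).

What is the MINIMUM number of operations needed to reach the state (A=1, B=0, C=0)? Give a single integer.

Answer: 6

Derivation:
BFS from (A=0, B=0, C=12). One shortest path:
  1. fill(A) -> (A=5 B=0 C=12)
  2. empty(C) -> (A=5 B=0 C=0)
  3. pour(A -> B) -> (A=0 B=5 C=0)
  4. fill(A) -> (A=5 B=5 C=0)
  5. pour(A -> B) -> (A=1 B=9 C=0)
  6. empty(B) -> (A=1 B=0 C=0)
Reached target in 6 moves.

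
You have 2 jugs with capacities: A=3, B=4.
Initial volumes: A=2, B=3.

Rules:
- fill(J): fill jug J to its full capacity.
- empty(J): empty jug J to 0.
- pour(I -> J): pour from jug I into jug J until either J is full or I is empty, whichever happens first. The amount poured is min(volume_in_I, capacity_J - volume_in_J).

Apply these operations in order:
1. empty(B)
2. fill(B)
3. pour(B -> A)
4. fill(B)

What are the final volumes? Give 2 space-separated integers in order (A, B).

Step 1: empty(B) -> (A=2 B=0)
Step 2: fill(B) -> (A=2 B=4)
Step 3: pour(B -> A) -> (A=3 B=3)
Step 4: fill(B) -> (A=3 B=4)

Answer: 3 4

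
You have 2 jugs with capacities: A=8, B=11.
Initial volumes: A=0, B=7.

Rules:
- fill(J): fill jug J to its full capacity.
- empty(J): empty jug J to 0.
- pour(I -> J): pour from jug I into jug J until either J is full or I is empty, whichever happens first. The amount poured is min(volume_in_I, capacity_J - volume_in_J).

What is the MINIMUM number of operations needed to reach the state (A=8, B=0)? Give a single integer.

BFS from (A=0, B=7). One shortest path:
  1. fill(A) -> (A=8 B=7)
  2. empty(B) -> (A=8 B=0)
Reached target in 2 moves.

Answer: 2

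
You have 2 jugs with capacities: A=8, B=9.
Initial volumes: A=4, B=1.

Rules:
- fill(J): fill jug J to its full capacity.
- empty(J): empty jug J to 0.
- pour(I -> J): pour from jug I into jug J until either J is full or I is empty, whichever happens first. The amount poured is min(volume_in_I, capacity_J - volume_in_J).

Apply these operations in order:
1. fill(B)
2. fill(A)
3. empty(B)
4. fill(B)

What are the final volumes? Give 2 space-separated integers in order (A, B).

Answer: 8 9

Derivation:
Step 1: fill(B) -> (A=4 B=9)
Step 2: fill(A) -> (A=8 B=9)
Step 3: empty(B) -> (A=8 B=0)
Step 4: fill(B) -> (A=8 B=9)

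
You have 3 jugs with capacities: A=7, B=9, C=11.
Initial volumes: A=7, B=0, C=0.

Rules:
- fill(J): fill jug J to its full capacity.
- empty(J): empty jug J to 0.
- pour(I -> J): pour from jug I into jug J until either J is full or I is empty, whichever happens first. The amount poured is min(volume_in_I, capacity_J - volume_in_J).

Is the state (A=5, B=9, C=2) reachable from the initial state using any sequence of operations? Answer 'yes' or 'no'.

Answer: yes

Derivation:
BFS from (A=7, B=0, C=0):
  1. fill(B) -> (A=7 B=9 C=0)
  2. pour(B -> C) -> (A=7 B=0 C=9)
  3. pour(A -> C) -> (A=5 B=0 C=11)
  4. pour(C -> B) -> (A=5 B=9 C=2)
Target reached → yes.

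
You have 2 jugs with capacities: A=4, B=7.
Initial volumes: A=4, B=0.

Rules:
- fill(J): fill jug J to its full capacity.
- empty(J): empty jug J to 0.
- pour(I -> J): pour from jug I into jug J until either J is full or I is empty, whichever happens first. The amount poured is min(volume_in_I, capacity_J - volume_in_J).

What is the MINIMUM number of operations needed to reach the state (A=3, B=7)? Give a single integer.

Answer: 6

Derivation:
BFS from (A=4, B=0). One shortest path:
  1. empty(A) -> (A=0 B=0)
  2. fill(B) -> (A=0 B=7)
  3. pour(B -> A) -> (A=4 B=3)
  4. empty(A) -> (A=0 B=3)
  5. pour(B -> A) -> (A=3 B=0)
  6. fill(B) -> (A=3 B=7)
Reached target in 6 moves.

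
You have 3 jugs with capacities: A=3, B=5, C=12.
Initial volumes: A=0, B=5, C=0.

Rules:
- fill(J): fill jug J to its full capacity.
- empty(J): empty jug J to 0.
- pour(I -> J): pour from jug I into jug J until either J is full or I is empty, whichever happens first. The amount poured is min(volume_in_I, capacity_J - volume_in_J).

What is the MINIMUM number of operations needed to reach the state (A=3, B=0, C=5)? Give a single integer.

Answer: 2

Derivation:
BFS from (A=0, B=5, C=0). One shortest path:
  1. fill(A) -> (A=3 B=5 C=0)
  2. pour(B -> C) -> (A=3 B=0 C=5)
Reached target in 2 moves.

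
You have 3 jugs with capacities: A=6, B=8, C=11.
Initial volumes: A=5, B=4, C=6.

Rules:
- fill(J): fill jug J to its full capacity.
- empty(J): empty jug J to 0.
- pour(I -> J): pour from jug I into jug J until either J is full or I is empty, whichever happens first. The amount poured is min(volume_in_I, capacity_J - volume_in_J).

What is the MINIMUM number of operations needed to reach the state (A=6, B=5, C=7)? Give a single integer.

Answer: 5

Derivation:
BFS from (A=5, B=4, C=6). One shortest path:
  1. fill(C) -> (A=5 B=4 C=11)
  2. pour(C -> B) -> (A=5 B=8 C=7)
  3. empty(B) -> (A=5 B=0 C=7)
  4. pour(A -> B) -> (A=0 B=5 C=7)
  5. fill(A) -> (A=6 B=5 C=7)
Reached target in 5 moves.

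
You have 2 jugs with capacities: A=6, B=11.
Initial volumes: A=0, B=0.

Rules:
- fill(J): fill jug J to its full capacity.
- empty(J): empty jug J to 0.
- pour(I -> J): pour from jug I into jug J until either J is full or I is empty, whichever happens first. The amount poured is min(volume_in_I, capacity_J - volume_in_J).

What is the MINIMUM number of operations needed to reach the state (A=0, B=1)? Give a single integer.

Answer: 6

Derivation:
BFS from (A=0, B=0). One shortest path:
  1. fill(A) -> (A=6 B=0)
  2. pour(A -> B) -> (A=0 B=6)
  3. fill(A) -> (A=6 B=6)
  4. pour(A -> B) -> (A=1 B=11)
  5. empty(B) -> (A=1 B=0)
  6. pour(A -> B) -> (A=0 B=1)
Reached target in 6 moves.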